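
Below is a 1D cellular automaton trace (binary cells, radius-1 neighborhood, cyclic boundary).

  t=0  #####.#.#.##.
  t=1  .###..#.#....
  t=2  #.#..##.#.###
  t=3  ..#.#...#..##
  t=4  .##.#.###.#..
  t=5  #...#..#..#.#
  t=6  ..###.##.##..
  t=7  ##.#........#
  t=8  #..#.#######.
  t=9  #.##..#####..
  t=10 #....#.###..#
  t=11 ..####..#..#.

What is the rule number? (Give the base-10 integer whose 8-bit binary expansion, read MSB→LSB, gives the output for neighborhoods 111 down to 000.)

135

  ### -> #   bit 7 = 1  t=0,i=1
  ##. -> .   bit 6 = 0  t=0,i=4
  #.# -> .   bit 5 = 0  t=0,i=5
  #.. -> .   bit 4 = 0  t=1,i=4
  .## -> .   bit 3 = 0  t=0,i=0
  .#. -> #   bit 2 = 1  t=0,i=6
  ..# -> #   bit 1 = 1  t=1,i=0
  ... -> #   bit 0 = 1  t=1,i=10
  bits 10000111 = 135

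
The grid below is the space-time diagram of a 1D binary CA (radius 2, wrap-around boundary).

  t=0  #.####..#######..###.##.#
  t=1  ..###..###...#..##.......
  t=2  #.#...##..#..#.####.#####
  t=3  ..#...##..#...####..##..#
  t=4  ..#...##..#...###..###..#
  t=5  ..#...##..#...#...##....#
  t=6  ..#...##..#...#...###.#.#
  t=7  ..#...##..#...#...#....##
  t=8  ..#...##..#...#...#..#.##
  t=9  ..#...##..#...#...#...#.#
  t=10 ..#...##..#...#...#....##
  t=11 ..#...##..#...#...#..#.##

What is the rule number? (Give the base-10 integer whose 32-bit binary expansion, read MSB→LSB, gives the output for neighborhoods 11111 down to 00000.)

  #####|.  b31=0 t=0,i=10
  ####.|#  b30=1 t=0,i=4
  ###.#|.  b29=0 t=0,i=19
  ###..|.  b28=0 t=0,i=5
  ##.##|.  b27=0 t=0,i=1
  ##.#.|.  b26=0 t=2,i=1
  ##..#|.  b25=0 t=0,i=6
  ##...|#  b24=1 t=1,i=10
  #.###|#  b23=1 t=0,i=2
  #.##.|.  b22=0 t=0,i=21
  #.#.#|.  b21=0 t=6,i=22
  #.#..|#  b20=1 t=2,i=2
  #..##|#  b19=1 t=0,i=7
  #..#.|.  b18=0 t=2,i=9
  #...#|.  b17=0 t=1,i=11
  #....|.  b16=0 t=1,i=19
  .####|#  b15=1 t=0,i=3
  .###.|.  b14=0 t=0,i=18
  .##.#|.  b13=0 t=0,i=0
  .##..|#  b12=1 t=1,i=17
  .#.##|#  b11=1 t=2,i=14
  .#.#.|#  b10=1 t=6,i=23
  .#..#|.  b9=0 t=1,i=14
  .#...|.  b8=0 t=2,i=3
  ..###|#  b7=1 t=0,i=8
  ..##.|#  b6=1 t=1,i=16
  ..#.#|.  b5=0 t=2,i=13
  ..#..|#  b4=1 t=1,i=13
  ...##|.  b3=0 t=1,i=1
  ...#.|.  b2=0 t=1,i=12
  ....#|#  b1=1 t=1,i=0
  .....|#  b0=1 t=1,i=20
  bits 01000001100110001001110011010011 = 1100520659

1100520659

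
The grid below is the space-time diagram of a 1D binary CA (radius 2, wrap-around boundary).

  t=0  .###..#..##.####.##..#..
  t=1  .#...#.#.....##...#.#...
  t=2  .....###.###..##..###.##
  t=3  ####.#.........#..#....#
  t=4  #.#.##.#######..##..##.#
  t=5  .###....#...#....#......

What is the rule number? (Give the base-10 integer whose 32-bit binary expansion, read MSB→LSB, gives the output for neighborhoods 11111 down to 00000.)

1161141923

  ##### -> .   bit 31 = 0  t=3,i=1
  ####. -> #   bit 30 = 1  t=0,i=14
  ###.# -> .   bit 29 = 0  t=0,i=15
  ###.. -> .   bit 28 = 0  t=0,i=3
  ##.## -> .   bit 27 = 0  t=0,i=11
  ##.#. -> #   bit 26 = 1  t=3,i=4
  ##..# -> .   bit 25 = 0  t=0,i=4
  ##... -> #   bit 24 = 1  t=1,i=15
  #.### -> .   bit 23 = 0  t=0,i=12
  #.##. -> .   bit 22 = 0  t=0,i=17
  #.#.# -> #   bit 21 = 1  t=4,i=2
  #.#.. -> #   bit 20 = 1  t=1,i=7
  #..## -> .   bit 19 = 0  t=0,i=8
  #..#. -> #   bit 18 = 1  t=0,i=5
  #...# -> .   bit 17 = 0  t=0,i=23
  #.... -> #   bit 16 = 1  t=1,i=9
  .#### -> #   bit 15 = 1  t=0,i=13
  .###. -> .   bit 14 = 0  t=0,i=2
  .##.# -> .   bit 13 = 0  t=0,i=10
  .##.. -> #   bit 12 = 1  t=0,i=18
  .#.## -> #   bit 11 = 1  t=4,i=3
  .#.#. -> #   bit 10 = 1  t=1,i=6
  .#..# -> #   bit 9 = 1  t=0,i=7
  .#... -> .   bit 8 = 0  t=0,i=22
  ..### -> #   bit 7 = 1  t=0,i=1
  ..##. -> .   bit 6 = 0  t=0,i=9
  ..#.# -> #   bit 5 = 1  t=1,i=5
  ..#.. -> .   bit 4 = 0  t=0,i=6
  ...## -> .   bit 3 = 0  t=0,i=0
  ...#. -> .   bit 2 = 0  t=1,i=0
  ....# -> #   bit 1 = 1  t=1,i=11
  ..... -> #   bit 0 = 1  t=1,i=10
  bits 01000101001101011001111010100011 = 1161141923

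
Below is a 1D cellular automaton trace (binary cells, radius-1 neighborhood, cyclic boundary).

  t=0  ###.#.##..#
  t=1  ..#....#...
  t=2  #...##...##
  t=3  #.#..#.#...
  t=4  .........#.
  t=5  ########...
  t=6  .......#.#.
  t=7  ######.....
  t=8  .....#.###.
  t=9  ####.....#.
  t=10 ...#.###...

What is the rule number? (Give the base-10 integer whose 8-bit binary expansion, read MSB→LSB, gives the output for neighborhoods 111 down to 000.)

65

  ###|.  b7=0 t=0,i=0
  ##.|#  b6=1 t=0,i=2
  #.#|.  b5=0 t=0,i=3
  #..|.  b4=0 t=0,i=8
  .##|.  b3=0 t=0,i=6
  .#.|.  b2=0 t=0,i=4
  ..#|.  b1=0 t=0,i=9
  ...|#  b0=1 t=1,i=0
  bits 01000001 = 65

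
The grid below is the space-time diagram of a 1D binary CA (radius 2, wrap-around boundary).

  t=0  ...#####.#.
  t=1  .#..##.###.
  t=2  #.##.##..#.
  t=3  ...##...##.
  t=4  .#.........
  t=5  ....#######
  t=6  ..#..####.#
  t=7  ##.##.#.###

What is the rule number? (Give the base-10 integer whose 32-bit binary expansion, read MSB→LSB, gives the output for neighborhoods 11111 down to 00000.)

  ##### -> #   bit 31 = 1  t=0,i=5
  ####. -> .   bit 30 = 0  t=0,i=6
  ###.# -> #   bit 29 = 1  t=0,i=7
  ###.. -> #   bit 28 = 1  t=1,i=9
  ##.## -> #   bit 27 = 1  t=1,i=6
  ##.#. -> #   bit 26 = 1  t=0,i=8
  ##..# -> .   bit 25 = 0  t=1,i=10
  ##... -> .   bit 24 = 0  t=3,i=5
  #.### -> .   bit 23 = 0  t=1,i=7
  #.##. -> .   bit 22 = 0  t=2,i=2
  #.#.# -> .   bit 21 = 0  t=2,i=0
  #.#.. -> #   bit 20 = 1  t=0,i=9
  #..## -> #   bit 19 = 1  t=1,i=3
  #..#. -> #   bit 18 = 1  t=1,i=0
  #...# -> .   bit 17 = 0  t=3,i=6
  #.... -> .   bit 16 = 0  t=0,i=0
  .#### -> #   bit 15 = 1  t=0,i=4
  .###. -> .   bit 14 = 0  t=1,i=8
  .##.# -> #   bit 13 = 1  t=1,i=5
  .##.. -> .   bit 12 = 0  t=2,i=6
  .#.## -> .   bit 11 = 0  t=2,i=1
  .#.#. -> .   bit 10 = 0  t=2,i=10
  .#..# -> #   bit 9 = 1  t=1,i=2
  .#... -> .   bit 8 = 0  t=0,i=10
  ..### -> .   bit 7 = 0  t=0,i=3
  ..##. -> .   bit 6 = 0  t=1,i=4
  ..#.# -> #   bit 5 = 1  t=2,i=9
  ..#.. -> .   bit 4 = 0  t=1,i=1
  ...## -> .   bit 3 = 0  t=0,i=2
  ...#. -> .   bit 2 = 0  t=4,i=0
  ....# -> #   bit 1 = 1  t=0,i=1
  ..... -> #   bit 0 = 1  t=4,i=4
  bits 10111100000111001010001000100011 = 3155993123

3155993123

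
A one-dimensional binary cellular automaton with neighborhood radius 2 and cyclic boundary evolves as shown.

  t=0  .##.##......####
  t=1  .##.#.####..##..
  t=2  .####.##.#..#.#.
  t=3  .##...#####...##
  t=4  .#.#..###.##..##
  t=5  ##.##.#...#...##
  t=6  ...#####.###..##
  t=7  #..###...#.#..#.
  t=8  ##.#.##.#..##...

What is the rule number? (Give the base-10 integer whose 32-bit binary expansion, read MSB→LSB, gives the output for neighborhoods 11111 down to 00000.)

  #####|#  b31=1 t=3,i=8
  ####.|.  b30=0 t=0,i=14
  ###.#|.  b29=0 t=0,i=15
  ###..|#  b28=1 t=1,i=9
  ##.##|.  b27=0 t=0,i=0
  ##.#.|#  b26=1 t=1,i=3
  ##..#|.  b25=0 t=1,i=10
  ##...|#  b24=1 t=0,i=6
  #.###|#  b23=1 t=1,i=6
  #.##.|#  b22=1 t=0,i=1
  #.#.#|#  b21=1 t=1,i=4
  #.#..|#  b20=1 t=2,i=9
  #..##|.  b19=0 t=1,i=11
  #..#.|.  b18=0 t=2,i=11
  #...#|.  b17=0 t=1,i=15
  #....|#  b16=1 t=0,i=7
  .####|#  b15=1 t=0,i=13
  .###.|.  b14=0 t=4,i=7
  .##.#|#  b13=1 t=0,i=2
  .##..|.  b12=0 t=0,i=5
  .#.##|.  b11=0 t=1,i=5
  .#.#.|.  b10=0 t=2,i=13
  .#..#|#  b9=1 t=2,i=10
  .#...|#  b8=1 t=5,i=7
  ..###|#  b7=1 t=0,i=12
  ..##.|#  b6=1 t=1,i=1
  ..#.#|.  b5=0 t=2,i=12
  ..#..|#  b4=1 t=5,i=10
  ...##|.  b3=0 t=0,i=11
  ...#.|#  b2=1 t=5,i=9
  ....#|.  b1=0 t=0,i=10
  .....|#  b0=1 t=0,i=8
  bits 10010101111100011010001111010101 = 2515641301

2515641301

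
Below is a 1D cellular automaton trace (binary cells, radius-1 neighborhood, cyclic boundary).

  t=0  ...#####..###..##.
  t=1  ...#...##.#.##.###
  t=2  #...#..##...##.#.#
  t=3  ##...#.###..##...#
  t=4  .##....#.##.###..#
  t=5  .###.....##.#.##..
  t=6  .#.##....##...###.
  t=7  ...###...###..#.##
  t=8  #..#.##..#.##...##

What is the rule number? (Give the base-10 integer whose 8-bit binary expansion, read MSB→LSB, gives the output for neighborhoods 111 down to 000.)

88

  nb ###: next=.  (t=0,i=4, bit7=0)
  nb ##.: next=#  (t=0,i=7, bit6=1)
  nb #.#: next=.  (t=1,i=9, bit5=0)
  nb #..: next=#  (t=0,i=8, bit4=1)
  nb .##: next=#  (t=0,i=3, bit3=1)
  nb .#.: next=.  (t=1,i=3, bit2=0)
  nb ..#: next=.  (t=0,i=2, bit1=0)
  nb ...: next=.  (t=0,i=0, bit0=0)
  bits 01011000 = 88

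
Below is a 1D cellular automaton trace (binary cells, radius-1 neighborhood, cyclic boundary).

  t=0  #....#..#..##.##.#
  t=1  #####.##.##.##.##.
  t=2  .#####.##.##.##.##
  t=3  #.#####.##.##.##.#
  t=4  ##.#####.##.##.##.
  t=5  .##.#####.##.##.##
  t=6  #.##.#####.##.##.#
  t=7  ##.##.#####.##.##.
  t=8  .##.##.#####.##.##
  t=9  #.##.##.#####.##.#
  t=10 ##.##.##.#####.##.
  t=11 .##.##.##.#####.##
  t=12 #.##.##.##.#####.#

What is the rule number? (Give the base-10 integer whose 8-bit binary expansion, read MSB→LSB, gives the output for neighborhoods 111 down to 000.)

  nb ###: next=#  (t=1,i=1, bit7=1)
  nb ##.: next=#  (t=0,i=0, bit6=1)
  nb #.#: next=#  (t=0,i=13, bit5=1)
  nb #..: next=#  (t=0,i=1, bit4=1)
  nb .##: next=.  (t=0,i=11, bit3=0)
  nb .#.: next=.  (t=0,i=5, bit2=0)
  nb ..#: next=#  (t=0,i=4, bit1=1)
  nb ...: next=#  (t=0,i=2, bit0=1)
  bits 11110011 = 243

243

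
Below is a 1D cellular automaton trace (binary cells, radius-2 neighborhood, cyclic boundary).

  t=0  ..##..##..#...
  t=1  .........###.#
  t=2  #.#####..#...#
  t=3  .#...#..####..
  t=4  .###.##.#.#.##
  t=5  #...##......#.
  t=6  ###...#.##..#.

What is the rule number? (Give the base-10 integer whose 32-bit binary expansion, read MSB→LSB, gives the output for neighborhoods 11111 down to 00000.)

1230373809

  [31] ##### => .  t=2,i=4
  [30] ####. => #  t=2,i=5
  [29] ###.# => .  t=1,i=11
  [28] ###.. => .  t=2,i=6
  [27] ##.## => #  t=2,i=1
  [26] ##.#. => .  t=1,i=12
  [25] ##..# => .  t=0,i=4
  [24] ##... => #  t=3,i=12
  [23] #.### => .  t=2,i=2
  [22] #.##. => #  t=4,i=5
  [21] #.#.# => .  t=4,i=8
  [20] #.#.. => #  t=1,i=13
  [19] #..## => .  t=0,i=5
  [18] #..#. => #  t=0,i=9
  [17] #...# => #  t=2,i=11
  [16] #.... => .  t=0,i=12
  [15] .#### => .  t=2,i=3
  [14] .###. => .  t=1,i=10
  [13] .##.# => .  t=2,i=0
  [12] .##.. => .  t=0,i=3
  [11] .#.## => .  t=4,i=11
  [10] .#.#. => .  t=4,i=9
  [9] .#..# => #  t=3,i=6
  [8] .#... => #  t=0,i=11
  [7] ..### => #  t=1,i=9
  [6] ..##. => .  t=0,i=2
  [5] ..#.# => #  t=5,i=12
  [4] ..#.. => #  t=0,i=10
  [3] ...## => .  t=0,i=1
  [2] ...#. => .  t=3,i=0
  [1] ....# => .  t=0,i=0
  [0] ..... => #  t=0,i=13
  bits 01001001010101100000001110110001 = 1230373809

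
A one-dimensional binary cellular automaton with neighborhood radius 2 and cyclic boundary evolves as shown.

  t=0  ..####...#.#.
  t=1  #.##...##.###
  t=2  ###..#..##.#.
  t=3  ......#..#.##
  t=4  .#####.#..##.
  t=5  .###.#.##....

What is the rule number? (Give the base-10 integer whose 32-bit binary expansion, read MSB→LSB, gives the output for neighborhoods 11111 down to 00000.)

2826153863

  nb #####: next=#  (t=4,i=3, bit31=1)
  nb ####.: next=.  (t=0,i=4, bit30=0)
  nb ###.#: next=#  (t=1,i=0, bit29=1)
  nb ###..: next=.  (t=0,i=5, bit28=0)
  nb ##.##: next=#  (t=1,i=1, bit27=1)
  nb ##.#.: next=.  (t=2,i=10, bit26=0)
  nb ##..#: next=.  (t=2,i=3, bit25=0)
  nb ##...: next=.  (t=0,i=6, bit24=0)
  nb #.###: next=.  (t=1,i=10, bit23=0)
  nb #.##.: next=#  (t=1,i=2, bit22=1)
  nb #.#.#: next=#  (t=2,i=11, bit21=1)
  nb #.#..: next=#  (t=0,i=11, bit20=1)
  nb #..##: next=.  (t=2,i=7, bit19=0)
  nb #..#.: next=.  (t=2,i=4, bit18=0)
  nb #...#: next=#  (t=0,i=0, bit17=1)
  nb #....: next=#  (t=3,i=1, bit16=1)
  nb .####: next=#  (t=0,i=3, bit15=1)
  nb .###.: next=.  (t=2,i=1, bit14=0)
  nb .##.#: next=#  (t=1,i=8, bit13=1)
  nb .##..: next=.  (t=1,i=3, bit12=0)
  nb .#.##: next=#  (t=2,i=12, bit11=1)
  nb .#.#.: next=#  (t=0,i=10, bit10=1)
  nb .#..#: next=#  (t=2,i=6, bit9=1)
  nb .#...: next=#  (t=0,i=12, bit8=1)
  nb ..###: next=#  (t=0,i=2, bit7=1)
  nb ..##.: next=.  (t=1,i=7, bit6=0)
  nb ..#.#: next=.  (t=0,i=9, bit5=0)
  nb ..#..: next=.  (t=2,i=5, bit4=0)
  nb ...##: next=.  (t=0,i=1, bit3=0)
  nb ...#.: next=#  (t=0,i=8, bit2=1)
  nb ....#: next=#  (t=3,i=4, bit1=1)
  nb .....: next=#  (t=3,i=2, bit0=1)
  bits 10101000011100111010111110000111 = 2826153863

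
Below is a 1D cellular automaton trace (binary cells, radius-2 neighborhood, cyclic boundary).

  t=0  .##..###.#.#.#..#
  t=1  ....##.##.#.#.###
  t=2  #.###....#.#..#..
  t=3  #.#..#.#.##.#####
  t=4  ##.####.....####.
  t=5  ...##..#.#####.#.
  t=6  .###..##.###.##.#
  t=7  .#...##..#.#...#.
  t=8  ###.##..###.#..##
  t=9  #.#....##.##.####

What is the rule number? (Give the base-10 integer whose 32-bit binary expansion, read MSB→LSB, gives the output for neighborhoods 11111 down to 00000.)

  [31] ##### => #  t=3,i=14
  [30] ####. => .  t=3,i=16
  [29] ###.# => #  t=0,i=7
  [28] ###.. => .  t=1,i=16
  [27] ##.## => .  t=1,i=6
  [26] ##.#. => #  t=0,i=8
  [25] ##..# => .  t=0,i=3
  [24] ##... => #  t=1,i=0
  [23] #.### => #  t=1,i=14
  [22] #.##. => .  t=0,i=1
  [21] #.#.# => .  t=0,i=9
  [20] #.#.. => .  t=0,i=13
  [19] #..## => #  t=0,i=4
  [18] #..#. => #  t=0,i=15
  [17] #...# => .  t=7,i=3
  [16] #.... => .  t=1,i=1
  [15] .#### => #  t=3,i=13
  [14] .###. => .  t=0,i=6
  [13] .##.# => .  t=1,i=5
  [12] .##.. => .  t=0,i=2
  [11] .#.## => .  t=0,i=0
  [10] .#.#. => #  t=0,i=10
  [9] .#..# => #  t=0,i=14
  [8] .#... => #  t=5,i=16
  [7] ..### => #  t=0,i=5
  [6] ..##. => #  t=1,i=4
  [5] ..#.# => #  t=0,i=16
  [4] ..#.. => #  t=2,i=14
  [3] ...## => #  t=1,i=3
  [2] ...#. => .  t=2,i=8
  [1] ....# => #  t=1,i=2
  [0] ..... => #  t=4,i=9
  bits 10100101100011001000011111111011 = 2777450491

2777450491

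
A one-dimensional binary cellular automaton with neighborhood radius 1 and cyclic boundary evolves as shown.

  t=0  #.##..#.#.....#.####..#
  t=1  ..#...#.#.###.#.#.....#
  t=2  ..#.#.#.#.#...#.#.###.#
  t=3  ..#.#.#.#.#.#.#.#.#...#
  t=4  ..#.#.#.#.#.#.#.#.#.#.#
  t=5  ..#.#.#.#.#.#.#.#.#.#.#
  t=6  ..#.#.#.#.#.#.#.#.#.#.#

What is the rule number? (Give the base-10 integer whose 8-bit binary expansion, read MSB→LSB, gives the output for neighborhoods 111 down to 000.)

  ###|.  b7=0 t=0,i=17
  ##.|.  b6=0 t=0,i=0
  #.#|.  b5=0 t=0,i=1
  #..|.  b4=0 t=0,i=4
  .##|#  b3=1 t=0,i=2
  .#.|#  b2=1 t=0,i=6
  ..#|.  b1=0 t=0,i=5
  ...|#  b0=1 t=0,i=10
  bits 00001101 = 13

13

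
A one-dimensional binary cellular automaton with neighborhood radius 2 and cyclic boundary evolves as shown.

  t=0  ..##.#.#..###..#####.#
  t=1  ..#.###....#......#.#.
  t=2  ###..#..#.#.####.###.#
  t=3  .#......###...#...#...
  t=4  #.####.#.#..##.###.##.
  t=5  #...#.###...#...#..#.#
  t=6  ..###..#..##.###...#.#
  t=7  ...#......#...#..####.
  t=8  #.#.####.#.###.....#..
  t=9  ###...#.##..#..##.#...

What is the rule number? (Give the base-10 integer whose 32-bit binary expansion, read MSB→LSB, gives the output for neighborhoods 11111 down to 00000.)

1147356525

  #####|.  b31=0 t=0,i=17
  ####.|#  b30=1 t=0,i=18
  ###.#|.  b29=0 t=0,i=19
  ###..|.  b28=0 t=0,i=12
  ##.##|.  b27=0 t=2,i=16
  ##.#.|#  b26=1 t=0,i=4
  ##..#|.  b25=0 t=0,i=13
  ##...|.  b24=0 t=1,i=7
  #.###|.  b23=0 t=1,i=4
  #.##.|#  b22=1 t=4,i=19
  #.#.#|#  b21=1 t=0,i=5
  #.#..|.  b20=0 t=0,i=7
  #..##|.  b19=0 t=0,i=1
  #..#.|.  b18=0 t=2,i=4
  #...#|#  b17=1 t=1,i=0
  #....|#  b16=1 t=1,i=8
  .####|.  b15=0 t=0,i=16
  .###.|#  b14=1 t=0,i=11
  .##.#|.  b13=0 t=0,i=3
  .##..|.  b12=0 t=5,i=0
  .#.##|.  b11=0 t=1,i=3
  .#.#.|#  b10=1 t=0,i=6
  .#..#|.  b9=0 t=0,i=0
  .#...|#  b8=1 t=1,i=12
  ..###|.  b7=0 t=0,i=10
  ..##.|#  b6=1 t=0,i=2
  ..#.#|#  b5=1 t=1,i=2
  ..#..|.  b4=0 t=1,i=11
  ...##|#  b3=1 t=3,i=7
  ...#.|#  b2=1 t=1,i=1
  ....#|.  b1=0 t=1,i=9
  .....|#  b0=1 t=1,i=14
  bits 01000100011000110100010101101101 = 1147356525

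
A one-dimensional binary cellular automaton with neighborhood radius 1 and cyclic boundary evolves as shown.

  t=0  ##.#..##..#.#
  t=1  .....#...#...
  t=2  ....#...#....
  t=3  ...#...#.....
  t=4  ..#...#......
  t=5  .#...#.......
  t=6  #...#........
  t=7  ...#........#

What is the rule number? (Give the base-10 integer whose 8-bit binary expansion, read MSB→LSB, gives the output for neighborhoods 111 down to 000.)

2

  ###|.  b7=0 t=0,i=0
  ##.|.  b6=0 t=0,i=1
  #.#|.  b5=0 t=0,i=2
  #..|.  b4=0 t=0,i=4
  .##|.  b3=0 t=0,i=6
  .#.|.  b2=0 t=0,i=3
  ..#|#  b1=1 t=0,i=5
  ...|.  b0=0 t=1,i=0
  bits 00000010 = 2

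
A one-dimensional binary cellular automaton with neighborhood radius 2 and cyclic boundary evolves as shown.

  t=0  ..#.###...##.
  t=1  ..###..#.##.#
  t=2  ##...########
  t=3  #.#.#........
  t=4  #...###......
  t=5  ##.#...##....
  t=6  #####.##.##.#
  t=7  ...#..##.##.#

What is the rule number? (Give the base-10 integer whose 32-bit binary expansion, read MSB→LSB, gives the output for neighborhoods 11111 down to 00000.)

  nb #####: next=.  (t=2,i=7, bit31=0)
  nb ####.: next=#  (t=2,i=0, bit30=1)
  nb ###.#: next=.  (t=6,i=4, bit29=0)
  nb ###..: next=.  (t=0,i=6, bit28=0)
  nb ##.##: next=.  (t=6,i=5, bit27=0)
  nb ##.#.: next=#  (t=1,i=11, bit26=1)
  nb ##..#: next=#  (t=1,i=5, bit25=1)
  nb ##...: next=#  (t=0,i=7, bit24=1)
  nb #.###: next=#  (t=0,i=4, bit23=1)
  nb #.##.: next=#  (t=1,i=9, bit22=1)
  nb #.#.#: next=.  (t=3,i=2, bit21=0)
  nb #.#..: next=#  (t=1,i=12, bit20=1)
  nb #..##: next=#  (t=1,i=1, bit19=1)
  nb #..#.: next=#  (t=1,i=6, bit18=1)
  nb #...#: next=.  (t=0,i=0, bit17=0)
  nb #....: next=#  (t=3,i=6, bit16=1)
  nb .####: next=.  (t=2,i=6, bit15=0)
  nb .###.: next=.  (t=0,i=5, bit14=0)
  nb .##.#: next=#  (t=1,i=10, bit13=1)
  nb .##..: next=.  (t=0,i=11, bit12=0)
  nb .#.##: next=#  (t=0,i=3, bit11=1)
  nb .#.#.: next=.  (t=3,i=1, bit10=0)
  nb .#..#: next=#  (t=1,i=0, bit9=1)
  nb .#...: next=#  (t=3,i=5, bit8=1)
  nb ..###: next=.  (t=1,i=2, bit7=0)
  nb ..##.: next=#  (t=0,i=10, bit6=1)
  nb ..#.#: next=#  (t=0,i=2, bit5=1)
  nb ..#..: next=#  (t=4,i=0, bit4=1)
  nb ...##: next=#  (t=0,i=9, bit3=1)
  nb ...#.: next=.  (t=0,i=1, bit2=0)
  nb ....#: next=.  (t=3,i=11, bit1=0)
  nb .....: next=.  (t=3,i=7, bit0=0)
  bits 01000111110111010010101101111000 = 1205676920

1205676920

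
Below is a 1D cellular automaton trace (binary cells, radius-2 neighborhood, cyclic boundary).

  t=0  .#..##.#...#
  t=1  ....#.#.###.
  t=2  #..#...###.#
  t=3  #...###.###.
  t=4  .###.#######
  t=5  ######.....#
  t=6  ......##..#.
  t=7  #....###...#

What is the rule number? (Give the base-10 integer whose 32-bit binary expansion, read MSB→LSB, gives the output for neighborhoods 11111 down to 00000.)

763582796

  #####|.  b31=0 t=4,i=7
  ####.|.  b30=0 t=4,i=10
  ###.#|#  b29=1 t=2,i=9
  ###..|.  b28=0 t=1,i=10
  ##.##|#  b27=1 t=2,i=10
  ##.#.|#  b26=1 t=0,i=6
  ##..#|.  b25=0 t=2,i=1
  ##...|#  b24=1 t=1,i=11
  #.###|#  b23=1 t=1,i=8
  #.##.|.  b22=0 t=2,i=11
  #.#.#|.  b21=0 t=1,i=6
  #.#..|.  b20=0 t=0,i=1
  #..##|.  b19=0 t=0,i=3
  #..#.|.  b18=0 t=2,i=2
  #...#|#  b17=1 t=0,i=9
  #....|#  b16=1 t=1,i=0
  .####|.  b15=0 t=4,i=6
  .###.|#  b14=1 t=1,i=9
  .##.#|.  b13=0 t=0,i=5
  .##..|#  b12=1 t=2,i=0
  .#.##|#  b11=1 t=1,i=7
  .#.#.|.  b10=0 t=0,i=0
  .#..#|.  b9=0 t=0,i=2
  .#...|#  b8=1 t=0,i=8
  ..###|.  b7=0 t=2,i=7
  ..##.|#  b6=1 t=0,i=4
  ..#.#|.  b5=0 t=0,i=11
  ..#..|.  b4=0 t=2,i=3
  ...##|#  b3=1 t=2,i=6
  ...#.|#  b2=1 t=0,i=10
  ....#|.  b1=0 t=1,i=2
  .....|.  b0=0 t=1,i=1
  bits 00101101100000110101100101001100 = 763582796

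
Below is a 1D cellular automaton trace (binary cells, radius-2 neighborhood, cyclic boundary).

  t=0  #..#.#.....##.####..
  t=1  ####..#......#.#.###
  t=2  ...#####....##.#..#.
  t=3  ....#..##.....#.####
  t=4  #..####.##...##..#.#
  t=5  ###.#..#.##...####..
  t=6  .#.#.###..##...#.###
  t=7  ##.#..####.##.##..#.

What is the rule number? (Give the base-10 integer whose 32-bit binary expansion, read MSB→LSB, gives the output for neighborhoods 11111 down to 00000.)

523031348

  ##### -> .   bit 31 = 0  t=1,i=0
  ####. -> .   bit 30 = 0  t=0,i=16
  ###.# -> .   bit 29 = 0  t=4,i=6
  ###.. -> #   bit 28 = 1  t=0,i=17
  ##.## -> #   bit 27 = 1  t=0,i=13
  ##.#. -> #   bit 26 = 1  t=2,i=14
  ##..# -> #   bit 25 = 1  t=0,i=18
  ##... -> #   bit 24 = 1  t=2,i=8
  #.### -> .   bit 23 = 0  t=0,i=14
  #.##. -> .   bit 22 = 0  t=4,i=8
  #.#.# -> #   bit 21 = 1  t=1,i=15
  #.#.. -> .   bit 20 = 0  t=0,i=5
  #..## -> #   bit 19 = 1  t=3,i=6
  #..#. -> #   bit 18 = 1  t=0,i=2
  #...# -> .   bit 17 = 0  t=4,i=11
  #.... -> .   bit 16 = 0  t=0,i=7
  .#### -> #   bit 15 = 1  t=0,i=15
  .###. -> #   bit 14 = 1  t=5,i=1
  .##.# -> .   bit 13 = 0  t=0,i=12
  .##.. -> #   bit 12 = 1  t=3,i=8
  .#.## -> .   bit 11 = 0  t=1,i=16
  .#.#. -> .   bit 10 = 0  t=0,i=4
  .#..# -> #   bit 9 = 1  t=0,i=1
  .#... -> #   bit 8 = 1  t=0,i=6
  ..### -> .   bit 7 = 0  t=2,i=3
  ..##. -> .   bit 6 = 0  t=0,i=11
  ..#.# -> #   bit 5 = 1  t=0,i=3
  ..#.. -> #   bit 4 = 1  t=0,i=0
  ...## -> .   bit 3 = 0  t=0,i=10
  ...#. -> #   bit 2 = 1  t=1,i=12
  ....# -> .   bit 1 = 0  t=0,i=9
  ..... -> .   bit 0 = 0  t=0,i=8
  bits 00011111001011001101001100110100 = 523031348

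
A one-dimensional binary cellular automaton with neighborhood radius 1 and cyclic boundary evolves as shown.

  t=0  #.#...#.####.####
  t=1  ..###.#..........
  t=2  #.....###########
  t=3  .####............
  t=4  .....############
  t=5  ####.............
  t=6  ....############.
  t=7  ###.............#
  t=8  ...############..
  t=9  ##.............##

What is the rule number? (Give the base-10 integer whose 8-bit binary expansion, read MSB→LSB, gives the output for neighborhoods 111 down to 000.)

  ### -> .   bit 7 = 0  t=0,i=9
  ##. -> .   bit 6 = 0  t=0,i=0
  #.# -> .   bit 5 = 0  t=0,i=1
  #.. -> #   bit 4 = 1  t=0,i=3
  .## -> .   bit 3 = 0  t=0,i=8
  .#. -> #   bit 2 = 1  t=0,i=2
  ..# -> .   bit 1 = 0  t=0,i=5
  ... -> #   bit 0 = 1  t=0,i=4
  bits 00010101 = 21

21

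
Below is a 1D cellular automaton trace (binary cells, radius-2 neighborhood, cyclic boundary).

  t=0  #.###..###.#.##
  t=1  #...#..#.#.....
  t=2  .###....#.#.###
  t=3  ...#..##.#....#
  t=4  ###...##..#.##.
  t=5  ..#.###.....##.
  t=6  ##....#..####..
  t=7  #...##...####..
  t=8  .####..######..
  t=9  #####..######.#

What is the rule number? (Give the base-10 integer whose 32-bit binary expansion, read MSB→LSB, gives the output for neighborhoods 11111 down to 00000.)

  [31] ##### => #  t=8,i=9
  [30] ####. => #  t=6,i=11
  [29] ###.# => #  t=0,i=0
  [28] ###.. => #  t=0,i=4
  [27] ##.## => .  t=0,i=1
  [26] ##.#. => .  t=0,i=10
  [25] ##..# => .  t=0,i=5
  [24] ##... => .  t=2,i=4
  [23] #.### => .  t=0,i=2
  [22] #.##. => #  t=4,i=12
  [21] #.#.# => .  t=0,i=11
  [20] #.#.. => .  t=1,i=9
  [19] #..## => .  t=0,i=6
  [18] #..#. => .  t=1,i=6
  [17] #...# => #  t=1,i=2
  [16] #.... => .  t=1,i=11
  [15] .#### => #  t=6,i=10
  [14] .###. => .  t=0,i=3
  [13] .##.# => #  t=3,i=7
  [12] .##.. => .  t=4,i=7
  [11] .#.## => .  t=0,i=12
  [10] .#.#. => #  t=1,i=8
  [9] .#..# => .  t=1,i=5
  [8] .#... => #  t=1,i=1
  [7] ..### => #  t=0,i=7
  [6] ..##. => #  t=3,i=6
  [5] ..#.# => .  t=1,i=7
  [4] ..#.. => .  t=1,i=0
  [3] ...## => #  t=4,i=5
  [2] ...#. => #  t=1,i=3
  [1] ....# => #  t=1,i=13
  [0] ..... => #  t=1,i=12
  bits 11110000010000101010010111001111 = 4030899663

4030899663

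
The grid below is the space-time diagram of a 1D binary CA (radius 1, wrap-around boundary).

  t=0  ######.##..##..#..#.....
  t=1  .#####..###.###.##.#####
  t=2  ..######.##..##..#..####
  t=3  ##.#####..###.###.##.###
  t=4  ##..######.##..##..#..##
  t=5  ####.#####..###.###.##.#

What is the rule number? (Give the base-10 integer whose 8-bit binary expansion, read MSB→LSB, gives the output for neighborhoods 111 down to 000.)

  ###|#  b7=1 t=0,i=1
  ##.|#  b6=1 t=0,i=5
  #.#|.  b5=0 t=0,i=6
  #..|#  b4=1 t=0,i=9
  .##|.  b3=0 t=0,i=0
  .#.|.  b2=0 t=0,i=15
  ..#|#  b1=1 t=0,i=10
  ...|#  b0=1 t=0,i=20
  bits 11010011 = 211

211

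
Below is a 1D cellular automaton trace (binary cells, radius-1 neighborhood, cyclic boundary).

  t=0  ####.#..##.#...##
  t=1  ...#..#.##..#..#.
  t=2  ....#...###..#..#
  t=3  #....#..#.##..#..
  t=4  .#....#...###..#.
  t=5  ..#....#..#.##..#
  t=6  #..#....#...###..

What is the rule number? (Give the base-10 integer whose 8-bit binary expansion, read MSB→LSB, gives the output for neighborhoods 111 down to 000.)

  nb ###: next=.  (t=0,i=0, bit7=0)
  nb ##.: next=#  (t=0,i=3, bit6=1)
  nb #.#: next=.  (t=0,i=4, bit5=0)
  nb #..: next=#  (t=0,i=6, bit4=1)
  nb .##: next=#  (t=0,i=8, bit3=1)
  nb .#.: next=.  (t=0,i=5, bit2=0)
  nb ..#: next=.  (t=0,i=7, bit1=0)
  nb ...: next=.  (t=0,i=13, bit0=0)
  bits 01011000 = 88

88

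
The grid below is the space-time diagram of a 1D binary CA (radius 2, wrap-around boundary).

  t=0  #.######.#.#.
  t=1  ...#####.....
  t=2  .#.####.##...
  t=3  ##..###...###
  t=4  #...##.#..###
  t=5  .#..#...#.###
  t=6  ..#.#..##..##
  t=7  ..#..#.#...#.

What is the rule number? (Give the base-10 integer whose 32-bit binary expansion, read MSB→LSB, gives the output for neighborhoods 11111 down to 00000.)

  nb #####: next=#  (t=0,i=4, bit31=1)
  nb ####.: next=#  (t=0,i=6, bit30=1)
  nb ###.#: next=#  (t=0,i=7, bit29=1)
  nb ###..: next=.  (t=1,i=7, bit28=0)
  nb ##.##: next=.  (t=2,i=7, bit27=0)
  nb ##.#.: next=.  (t=0,i=8, bit26=0)
  nb ##..#: next=.  (t=3,i=2, bit25=0)
  nb ##...: next=#  (t=1,i=8, bit24=1)
  nb #.###: next=.  (t=0,i=2, bit23=0)
  nb #.##.: next=.  (t=2,i=8, bit22=0)
  nb #.#.#: next=.  (t=0,i=0, bit21=0)
  nb #.#..: next=.  (t=4,i=7, bit20=0)
  nb #..##: next=.  (t=3,i=3, bit19=0)
  nb #..#.: next=.  (t=5,i=3, bit18=0)
  nb #...#: next=.  (t=3,i=8, bit17=0)
  nb #....: next=#  (t=1,i=9, bit16=1)
  nb .####: next=#  (t=0,i=3, bit15=1)
  nb .###.: next=#  (t=3,i=5, bit14=1)
  nb .##.#: next=.  (t=4,i=5, bit13=0)
  nb .##..: next=.  (t=2,i=9, bit12=0)
  nb .#.##: next=.  (t=0,i=1, bit11=0)
  nb .#.#.: next=.  (t=0,i=10, bit10=0)
  nb .#..#: next=#  (t=4,i=8, bit9=1)
  nb .#...: next=.  (t=5,i=5, bit8=0)
  nb ..###: next=#  (t=1,i=3, bit7=1)
  nb ..##.: next=#  (t=4,i=4, bit6=1)
  nb ..#.#: next=#  (t=2,i=1, bit5=1)
  nb ..#..: next=#  (t=5,i=4, bit4=1)
  nb ...##: next=.  (t=1,i=2, bit3=0)
  nb ...#.: next=#  (t=2,i=0, bit2=1)
  nb ....#: next=#  (t=1,i=1, bit1=1)
  nb .....: next=.  (t=1,i=0, bit0=0)
  bits 11100001000000011100001011110110 = 3774989046

3774989046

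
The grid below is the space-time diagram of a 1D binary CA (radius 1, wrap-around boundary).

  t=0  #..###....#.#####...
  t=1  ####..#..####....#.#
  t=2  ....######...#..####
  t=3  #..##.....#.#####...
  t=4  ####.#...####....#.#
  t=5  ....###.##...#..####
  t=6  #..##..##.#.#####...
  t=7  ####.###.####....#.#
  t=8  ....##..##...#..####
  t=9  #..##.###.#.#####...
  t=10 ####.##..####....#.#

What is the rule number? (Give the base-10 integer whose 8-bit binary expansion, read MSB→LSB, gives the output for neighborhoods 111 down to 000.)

62

  ### -> .   bit 7 = 0  t=0,i=4
  ##. -> .   bit 6 = 0  t=0,i=5
  #.# -> #   bit 5 = 1  t=0,i=11
  #.. -> #   bit 4 = 1  t=0,i=1
  .## -> #   bit 3 = 1  t=0,i=3
  .#. -> #   bit 2 = 1  t=0,i=0
  ..# -> #   bit 1 = 1  t=0,i=2
  ... -> .   bit 0 = 0  t=0,i=7
  bits 00111110 = 62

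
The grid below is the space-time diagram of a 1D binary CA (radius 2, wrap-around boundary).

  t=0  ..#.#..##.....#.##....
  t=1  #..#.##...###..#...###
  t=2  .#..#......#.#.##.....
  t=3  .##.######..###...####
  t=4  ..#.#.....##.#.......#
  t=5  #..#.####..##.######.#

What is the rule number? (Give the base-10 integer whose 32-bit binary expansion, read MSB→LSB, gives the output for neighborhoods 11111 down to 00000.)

  #####|.  b31=0 t=3,i=6
  ####.|.  b30=0 t=1,i=21
  ###.#|#  b29=1 t=3,i=21
  ###..|.  b28=0 t=1,i=0
  ##.##|.  b27=0 t=3,i=0
  ##.#.|#  b26=1 t=4,i=12
  ##..#|#  b25=1 t=1,i=1
  ##...|.  b24=0 t=0,i=9
  #.###|#  b23=1 t=3,i=4
  #.##.|.  b22=0 t=0,i=16
  #.#.#|#  b21=1 t=2,i=13
  #.#..|.  b20=0 t=0,i=4
  #..##|#  b19=1 t=0,i=6
  #..#.|.  b18=0 t=1,i=2
  #...#|.  b17=0 t=1,i=8
  #....|#  b16=1 t=0,i=10
  .####|.  b15=0 t=1,i=20
  .###.|#  b14=1 t=1,i=11
  .##.#|#  b13=1 t=3,i=2
  .##..|.  b12=0 t=0,i=8
  .#.##|#  b11=1 t=0,i=15
  .#.#.|#  b10=1 t=0,i=3
  .#..#|#  b9=1 t=0,i=5
  .#...|#  b8=1 t=1,i=16
  ..###|.  b7=0 t=1,i=10
  ..##.|.  b6=0 t=0,i=7
  ..#.#|.  b5=0 t=0,i=2
  ..#..|#  b4=1 t=1,i=15
  ...##|.  b3=0 t=1,i=9
  ...#.|.  b2=0 t=0,i=1
  ....#|#  b1=1 t=0,i=0
  .....|#  b0=1 t=0,i=11
  bits 00100110101010010110111100010011 = 648638227

648638227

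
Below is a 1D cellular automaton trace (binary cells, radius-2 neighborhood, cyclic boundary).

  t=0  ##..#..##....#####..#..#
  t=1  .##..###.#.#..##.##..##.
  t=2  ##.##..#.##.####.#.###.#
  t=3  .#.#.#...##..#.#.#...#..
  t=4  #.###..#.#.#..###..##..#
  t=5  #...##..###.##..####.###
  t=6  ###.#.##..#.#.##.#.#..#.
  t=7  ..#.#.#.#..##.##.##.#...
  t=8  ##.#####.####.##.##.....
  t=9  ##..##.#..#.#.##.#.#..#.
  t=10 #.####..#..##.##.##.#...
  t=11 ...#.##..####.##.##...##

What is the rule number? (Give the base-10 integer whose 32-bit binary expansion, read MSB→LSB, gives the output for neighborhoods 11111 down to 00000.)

3010111046

  [31] ##### => #  t=0,i=15
  [30] ####. => .  t=0,i=16
  [29] ###.# => #  t=1,i=7
  [28] ###.. => #  t=0,i=1
  [27] ##.## => .  t=1,i=16
  [26] ##.#. => .  t=1,i=8
  [25] ##..# => #  t=0,i=2
  [24] ##... => #  t=0,i=9
  [23] #.### => .  t=2,i=12
  [22] #.##. => #  t=1,i=17
  [21] #.#.# => #  t=1,i=9
  [20] #.#.. => .  t=1,i=11
  [19] #..## => #  t=0,i=6
  [18] #..#. => .  t=0,i=3
  [17] #...# => #  t=3,i=7
  [16] #.... => .  t=0,i=10
  [15] .#### => #  t=0,i=14
  [14] .###. => .  t=0,i=0
  [13] .##.# => #  t=1,i=15
  [12] .##.. => .  t=0,i=8
  [11] .#.## => .  t=2,i=8
  [10] .#.#. => #  t=1,i=10
  [9] .#..# => #  t=0,i=5
  [8] .#... => .  t=3,i=6
  [7] ..### => .  t=0,i=13
  [6] ..##. => #  t=0,i=7
  [5] ..#.# => .  t=2,i=7
  [4] ..#.. => .  t=0,i=4
  [3] ...## => .  t=0,i=12
  [2] ...#. => #  t=3,i=0
  [1] ....# => #  t=0,i=11
  [0] ..... => .  t=7,i=23
  bits 10110011011010101010011001000110 = 3010111046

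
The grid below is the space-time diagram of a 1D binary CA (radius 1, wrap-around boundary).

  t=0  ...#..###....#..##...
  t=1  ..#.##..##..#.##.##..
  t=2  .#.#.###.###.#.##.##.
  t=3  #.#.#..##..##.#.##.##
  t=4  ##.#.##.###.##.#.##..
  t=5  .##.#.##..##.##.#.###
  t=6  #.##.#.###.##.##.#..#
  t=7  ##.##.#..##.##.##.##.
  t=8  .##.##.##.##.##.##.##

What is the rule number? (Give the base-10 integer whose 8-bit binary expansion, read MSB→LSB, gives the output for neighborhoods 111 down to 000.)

114

  ###|.  b7=0 t=0,i=7
  ##.|#  b6=1 t=0,i=8
  #.#|#  b5=1 t=1,i=3
  #..|#  b4=1 t=0,i=4
  .##|.  b3=0 t=0,i=6
  .#.|.  b2=0 t=0,i=3
  ..#|#  b1=1 t=0,i=2
  ...|.  b0=0 t=0,i=0
  bits 01110010 = 114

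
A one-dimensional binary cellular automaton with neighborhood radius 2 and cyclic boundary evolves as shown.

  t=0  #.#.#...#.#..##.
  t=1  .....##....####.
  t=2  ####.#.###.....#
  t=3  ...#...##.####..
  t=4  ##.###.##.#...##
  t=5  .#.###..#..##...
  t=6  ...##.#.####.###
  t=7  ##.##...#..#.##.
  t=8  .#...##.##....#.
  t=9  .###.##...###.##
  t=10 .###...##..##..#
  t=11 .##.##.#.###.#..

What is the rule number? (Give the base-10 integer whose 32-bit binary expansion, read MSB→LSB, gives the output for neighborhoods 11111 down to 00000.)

596337491

  [31] ##### => .  t=2,i=1
  [30] ####. => .  t=1,i=13
  [29] ###.# => #  t=2,i=3
  [28] ###.. => .  t=1,i=14
  [27] ##.## => .  t=3,i=9
  [26] ##.#. => .  t=0,i=15
  [25] ##..# => #  t=5,i=6
  [24] ##... => #  t=1,i=7
  [23] #.### => #  t=2,i=7
  [22] #.##. => .  t=4,i=7
  [21] #.#.# => .  t=0,i=0
  [20] #.#.. => .  t=0,i=4
  [19] #..## => #  t=0,i=12
  [18] #..#. => .  t=5,i=7
  [17] #...# => #  t=0,i=6
  [16] #.... => #  t=1,i=0
  [15] .#### => .  t=1,i=12
  [14] .###. => #  t=2,i=8
  [13] .##.# => #  t=0,i=14
  [12] .##.. => .  t=1,i=6
  [11] .#.## => .  t=2,i=6
  [10] .#.#. => .  t=0,i=1
  [9] .#..# => #  t=0,i=11
  [8] .#... => #  t=0,i=5
  [7] ..### => .  t=1,i=11
  [6] ..##. => #  t=0,i=13
  [5] ..#.# => .  t=0,i=8
  [4] ..#.. => #  t=3,i=3
  [3] ...## => .  t=1,i=4
  [2] ...#. => .  t=0,i=7
  [1] ....# => #  t=1,i=3
  [0] ..... => #  t=1,i=1
  bits 00100011100010110110001101010011 = 596337491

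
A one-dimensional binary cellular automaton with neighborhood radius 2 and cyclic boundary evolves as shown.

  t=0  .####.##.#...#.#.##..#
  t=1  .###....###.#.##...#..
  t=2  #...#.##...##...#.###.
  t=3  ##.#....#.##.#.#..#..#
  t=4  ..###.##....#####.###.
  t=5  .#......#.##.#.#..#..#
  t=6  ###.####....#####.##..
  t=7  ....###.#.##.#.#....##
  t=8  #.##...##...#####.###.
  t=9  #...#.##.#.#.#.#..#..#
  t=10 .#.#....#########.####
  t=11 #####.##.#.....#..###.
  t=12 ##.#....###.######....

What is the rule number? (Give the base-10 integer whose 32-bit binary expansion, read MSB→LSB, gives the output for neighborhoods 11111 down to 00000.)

  [31] ##### => .  t=4,i=14
  [30] ####. => #  t=0,i=3
  [29] ###.# => .  t=0,i=4
  [28] ###.. => .  t=1,i=3
  [27] ##.## => .  t=0,i=5
  [26] ##.#. => #  t=0,i=8
  [25] ##..# => #  t=0,i=19
  [24] ##... => #  t=1,i=4
  [23] #.### => #  t=0,i=1
  [22] #.##. => .  t=0,i=6
  [21] #.#.# => #  t=0,i=15
  [20] #.#.. => #  t=0,i=9
  [19] #..## => #  t=3,i=20
  [18] #..#. => .  t=0,i=20
  [17] #...# => .  t=0,i=11
  [16] #.... => .  t=1,i=5
  [15] .#### => #  t=0,i=2
  [14] .###. => .  t=1,i=2
  [13] .##.# => .  t=0,i=7
  [12] .##.. => .  t=0,i=18
  [11] .#.## => .  t=0,i=0
  [10] .#.#. => #  t=0,i=14
  [9] .#..# => #  t=3,i=16
  [8] .#... => #  t=0,i=10
  [7] ..### => .  t=1,i=1
  [6] ..##. => #  t=2,i=11
  [5] ..#.# => .  t=0,i=13
  [4] ..#.. => #  t=1,i=19
  [3] ...## => #  t=1,i=0
  [2] ...#. => #  t=0,i=12
  [1] ....# => #  t=1,i=6
  [0] ..... => #  t=5,i=4
  bits 01000111101110001000011101011111 = 1203275615

1203275615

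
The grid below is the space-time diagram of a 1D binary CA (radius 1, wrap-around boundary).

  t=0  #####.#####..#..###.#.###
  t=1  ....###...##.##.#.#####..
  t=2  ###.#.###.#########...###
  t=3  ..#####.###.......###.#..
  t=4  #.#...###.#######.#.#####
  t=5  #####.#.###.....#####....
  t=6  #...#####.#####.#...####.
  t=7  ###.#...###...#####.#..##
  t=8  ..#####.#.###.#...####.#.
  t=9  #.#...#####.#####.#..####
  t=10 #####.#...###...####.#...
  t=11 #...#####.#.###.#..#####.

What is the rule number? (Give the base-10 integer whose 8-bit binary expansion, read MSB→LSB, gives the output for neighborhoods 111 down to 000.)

  [7] ### => .  t=0,i=0
  [6] ##. => #  t=0,i=4
  [5] #.# => #  t=0,i=5
  [4] #.. => #  t=0,i=11
  [3] .## => #  t=0,i=6
  [2] .#. => #  t=0,i=13
  [1] ..# => .  t=0,i=12
  [0] ... => #  t=1,i=0
  bits 01111101 = 125

125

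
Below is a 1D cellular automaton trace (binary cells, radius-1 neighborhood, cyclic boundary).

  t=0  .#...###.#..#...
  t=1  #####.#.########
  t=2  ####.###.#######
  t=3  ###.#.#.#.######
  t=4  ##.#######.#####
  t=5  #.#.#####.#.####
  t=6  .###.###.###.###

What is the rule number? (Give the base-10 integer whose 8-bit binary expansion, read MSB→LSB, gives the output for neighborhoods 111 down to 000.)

183

  [7] ### => #  t=0,i=6
  [6] ##. => .  t=0,i=7
  [5] #.# => #  t=0,i=8
  [4] #.. => #  t=0,i=2
  [3] .## => .  t=0,i=5
  [2] .#. => #  t=0,i=1
  [1] ..# => #  t=0,i=0
  [0] ... => #  t=0,i=3
  bits 10110111 = 183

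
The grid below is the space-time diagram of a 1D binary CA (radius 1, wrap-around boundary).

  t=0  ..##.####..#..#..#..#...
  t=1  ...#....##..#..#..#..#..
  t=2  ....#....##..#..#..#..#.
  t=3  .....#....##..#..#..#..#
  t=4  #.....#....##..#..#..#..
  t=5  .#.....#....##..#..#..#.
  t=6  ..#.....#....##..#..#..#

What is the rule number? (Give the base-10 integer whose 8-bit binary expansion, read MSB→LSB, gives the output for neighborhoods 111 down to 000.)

  [7] ### => .  t=0,i=6
  [6] ##. => #  t=0,i=3
  [5] #.# => .  t=0,i=4
  [4] #.. => #  t=0,i=9
  [3] .## => .  t=0,i=2
  [2] .#. => .  t=0,i=11
  [1] ..# => .  t=0,i=1
  [0] ... => .  t=0,i=0
  bits 01010000 = 80

80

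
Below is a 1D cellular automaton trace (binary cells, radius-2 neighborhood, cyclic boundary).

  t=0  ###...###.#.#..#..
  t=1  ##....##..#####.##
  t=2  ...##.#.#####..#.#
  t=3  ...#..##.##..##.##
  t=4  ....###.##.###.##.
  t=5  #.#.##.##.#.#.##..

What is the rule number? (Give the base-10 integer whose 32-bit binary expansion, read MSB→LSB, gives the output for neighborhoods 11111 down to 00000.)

  #####|#  b31=1 t=1,i=12
  ####.|.  b30=0 t=1,i=0
  ###.#|.  b29=0 t=0,i=8
  ###..|.  b28=0 t=0,i=2
  ##.##|#  b27=1 t=1,i=15
  ##.#.|.  b26=0 t=0,i=9
  ##..#|#  b25=1 t=1,i=8
  ##...|.  b24=0 t=0,i=3
  #.###|.  b23=0 t=1,i=16
  #.##.|#  b22=1 t=3,i=9
  #.#.#|#  b21=1 t=0,i=10
  #.#..|#  b20=1 t=0,i=12
  #..##|#  b19=1 t=0,i=17
  #..#.|#  b18=1 t=0,i=14
  #...#|.  b17=0 t=0,i=4
  #....|#  b16=1 t=1,i=3
  .####|#  b15=1 t=1,i=11
  .###.|#  b14=1 t=0,i=1
  .##.#|.  b13=0 t=2,i=4
  .##..|.  b12=0 t=1,i=7
  .#.##|#  b11=1 t=2,i=7
  .#.#.|#  b10=1 t=0,i=11
  .#..#|#  b9=1 t=0,i=13
  .#...|.  b8=0 t=2,i=0
  ..###|#  b7=1 t=0,i=0
  ..##.|#  b6=1 t=1,i=6
  ..#.#|.  b5=0 t=2,i=15
  ..#..|.  b4=0 t=0,i=15
  ...##|.  b3=0 t=0,i=5
  ...#.|.  b2=0 t=3,i=2
  ....#|#  b1=1 t=1,i=4
  .....|.  b0=0 t=4,i=1
  bits 10001010011111011100111011000010 = 2323500738

2323500738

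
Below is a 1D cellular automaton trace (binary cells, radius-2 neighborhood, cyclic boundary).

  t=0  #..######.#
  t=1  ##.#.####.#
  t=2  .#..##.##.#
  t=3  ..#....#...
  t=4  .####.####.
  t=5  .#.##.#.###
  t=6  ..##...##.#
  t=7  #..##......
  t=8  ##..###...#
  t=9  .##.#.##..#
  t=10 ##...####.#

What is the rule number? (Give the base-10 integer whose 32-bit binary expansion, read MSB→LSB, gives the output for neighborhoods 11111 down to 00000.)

4089519028

  #####|#  b31=1 t=0,i=5
  ####.|#  b30=1 t=0,i=7
  ###.#|#  b29=1 t=0,i=8
  ###..|#  b28=1 t=4,i=9
  ##.##|.  b27=0 t=0,i=9
  ##.#.|.  b26=0 t=1,i=2
  ##..#|#  b25=1 t=0,i=1
  ##...|#  b24=1 t=6,i=4
  #.###|#  b23=1 t=1,i=5
  #.##.|#  b22=1 t=0,i=10
  #.#.#|.  b21=0 t=1,i=3
  #.#..|.  b20=0 t=2,i=1
  #..##|.  b19=0 t=0,i=2
  #..#.|.  b18=0 t=9,i=9
  #...#|.  b17=0 t=6,i=5
  #....|#  b16=1 t=3,i=4
  .####|.  b15=0 t=0,i=4
  .###.|.  b14=0 t=1,i=0
  .##.#|.  b13=0 t=2,i=5
  .##..|#  b12=1 t=0,i=0
  .#.##|#  b11=1 t=1,i=4
  .#.#.|.  b10=0 t=2,i=0
  .#..#|#  b9=1 t=2,i=2
  .#...|#  b8=1 t=3,i=3
  ..###|#  b7=1 t=0,i=3
  ..##.|.  b6=0 t=2,i=4
  ..#.#|#  b5=1 t=9,i=10
  ..#..|#  b4=1 t=3,i=2
  ...##|.  b3=0 t=6,i=6
  ...#.|#  b2=1 t=3,i=1
  ....#|.  b1=0 t=3,i=0
  .....|.  b0=0 t=3,i=10
  bits 11110011110000010001101110110100 = 4089519028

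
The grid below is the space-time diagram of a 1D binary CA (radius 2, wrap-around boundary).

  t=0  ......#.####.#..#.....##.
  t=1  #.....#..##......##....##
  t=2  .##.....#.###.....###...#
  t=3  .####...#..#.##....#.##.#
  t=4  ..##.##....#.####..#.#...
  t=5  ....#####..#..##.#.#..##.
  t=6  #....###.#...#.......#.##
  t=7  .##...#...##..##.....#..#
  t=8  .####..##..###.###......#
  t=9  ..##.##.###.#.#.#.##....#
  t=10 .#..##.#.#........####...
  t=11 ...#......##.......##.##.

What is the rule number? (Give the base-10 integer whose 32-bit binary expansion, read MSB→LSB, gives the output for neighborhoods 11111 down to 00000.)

  nb #####: next=#  (t=5,i=6, bit31=1)
  nb ####.: next=#  (t=0,i=10, bit30=1)
  nb ###.#: next=.  (t=0,i=11, bit29=0)
  nb ###..: next=.  (t=1,i=0, bit28=0)
  nb ##.##: next=#  (t=4,i=4, bit27=1)
  nb ##.#.: next=.  (t=0,i=12, bit26=0)
  nb ##..#: next=#  (t=4,i=17, bit25=1)
  nb ##...: next=#  (t=0,i=24, bit24=1)
  nb #.###: next=.  (t=0,i=8, bit23=0)
  nb #.##.: next=#  (t=2,i=1, bit22=1)
  nb #.#.#: next=.  (t=3,i=24, bit21=0)
  nb #.#..: next=.  (t=0,i=13, bit20=0)
  nb #..##: next=#  (t=1,i=8, bit19=1)
  nb #..#.: next=.  (t=0,i=15, bit18=0)
  nb #...#: next=#  (t=2,i=22, bit17=1)
  nb #....: next=#  (t=0,i=0, bit16=1)
  nb .####: next=#  (t=0,i=9, bit15=1)
  nb .###.: next=#  (t=1,i=24, bit14=1)
  nb .##.#: next=.  (t=3,i=22, bit13=0)
  nb .##..: next=#  (t=0,i=23, bit12=1)
  nb .#.##: next=.  (t=0,i=7, bit11=0)
  nb .#.#.: next=.  (t=4,i=20, bit10=0)
  nb .#..#: next=.  (t=0,i=14, bit9=0)
  nb .#...: next=#  (t=0,i=17, bit8=1)
  nb ..###: next=.  (t=1,i=23, bit7=0)
  nb ..##.: next=.  (t=0,i=22, bit6=0)
  nb ..#.#: next=#  (t=0,i=6, bit5=1)
  nb ..#..: next=.  (t=0,i=16, bit4=0)
  nb ...##: next=.  (t=0,i=21, bit3=0)
  nb ...#.: next=.  (t=0,i=5, bit2=0)
  nb ....#: next=.  (t=0,i=4, bit1=0)
  nb .....: next=.  (t=0,i=1, bit0=0)
  bits 11001011010010111101000100100000 = 3410743584

3410743584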